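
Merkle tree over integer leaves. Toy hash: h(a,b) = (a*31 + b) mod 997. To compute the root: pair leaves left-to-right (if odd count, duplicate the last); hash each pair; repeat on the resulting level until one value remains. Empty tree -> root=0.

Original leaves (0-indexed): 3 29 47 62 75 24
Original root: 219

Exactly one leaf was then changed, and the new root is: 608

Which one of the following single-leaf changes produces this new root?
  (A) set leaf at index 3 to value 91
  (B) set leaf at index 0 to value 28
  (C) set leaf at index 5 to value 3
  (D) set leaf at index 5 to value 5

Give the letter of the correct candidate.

Original leaves: [3, 29, 47, 62, 75, 24]
Target new root: 608
Try each candidate change and compute the resulting root:
Candidate A: set leaf[3] = 91 -> leaves = [3, 29, 47, 91, 75, 24]
  L0: [3, 29, 47, 91, 75, 24]
  L1: h(3,29)=(3*31+29)%997=122 h(47,91)=(47*31+91)%997=551 h(75,24)=(75*31+24)%997=355 -> [122, 551, 355]
  L2: h(122,551)=(122*31+551)%997=345 h(355,355)=(355*31+355)%997=393 -> [345, 393]
  L3: h(345,393)=(345*31+393)%997=121 -> [121]
  root = 121 != target 608
Candidate B: set leaf[0] = 28 -> leaves = [28, 29, 47, 62, 75, 24]
  L0: [28, 29, 47, 62, 75, 24]
  L1: h(28,29)=(28*31+29)%997=897 h(47,62)=(47*31+62)%997=522 h(75,24)=(75*31+24)%997=355 -> [897, 522, 355]
  L2: h(897,522)=(897*31+522)%997=413 h(355,355)=(355*31+355)%997=393 -> [413, 393]
  L3: h(413,393)=(413*31+393)%997=235 -> [235]
  root = 235 != target 608
Candidate C: set leaf[5] = 3 -> leaves = [3, 29, 47, 62, 75, 3]
  L0: [3, 29, 47, 62, 75, 3]
  L1: h(3,29)=(3*31+29)%997=122 h(47,62)=(47*31+62)%997=522 h(75,3)=(75*31+3)%997=334 -> [122, 522, 334]
  L2: h(122,522)=(122*31+522)%997=316 h(334,334)=(334*31+334)%997=718 -> [316, 718]
  L3: h(316,718)=(316*31+718)%997=544 -> [544]
  root = 544 != target 608
Candidate D: set leaf[5] = 5 -> leaves = [3, 29, 47, 62, 75, 5]
  L0: [3, 29, 47, 62, 75, 5]
  L1: h(3,29)=(3*31+29)%997=122 h(47,62)=(47*31+62)%997=522 h(75,5)=(75*31+5)%997=336 -> [122, 522, 336]
  L2: h(122,522)=(122*31+522)%997=316 h(336,336)=(336*31+336)%997=782 -> [316, 782]
  L3: h(316,782)=(316*31+782)%997=608 -> [608]
  root = 608 == target 608  ** MATCH **
Candidate D produces the target root.

Answer: D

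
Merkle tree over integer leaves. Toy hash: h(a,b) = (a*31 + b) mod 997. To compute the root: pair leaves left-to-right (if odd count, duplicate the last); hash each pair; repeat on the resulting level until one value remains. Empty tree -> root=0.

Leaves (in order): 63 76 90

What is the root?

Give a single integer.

Answer: 974

Derivation:
L0: [63, 76, 90]
L1: h(63,76)=(63*31+76)%997=35 h(90,90)=(90*31+90)%997=886 -> [35, 886]
L2: h(35,886)=(35*31+886)%997=974 -> [974]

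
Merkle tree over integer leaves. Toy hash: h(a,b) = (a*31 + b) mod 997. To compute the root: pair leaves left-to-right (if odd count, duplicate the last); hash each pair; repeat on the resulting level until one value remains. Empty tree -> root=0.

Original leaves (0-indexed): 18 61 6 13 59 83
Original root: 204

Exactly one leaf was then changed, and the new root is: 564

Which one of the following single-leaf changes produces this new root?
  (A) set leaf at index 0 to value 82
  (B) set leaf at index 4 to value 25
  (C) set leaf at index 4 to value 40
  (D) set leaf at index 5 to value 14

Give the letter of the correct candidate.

Original leaves: [18, 61, 6, 13, 59, 83]
Target new root: 564
Try each candidate change and compute the resulting root:
Candidate A: set leaf[0] = 82 -> leaves = [82, 61, 6, 13, 59, 83]
  L0: [82, 61, 6, 13, 59, 83]
  L1: h(82,61)=(82*31+61)%997=609 h(6,13)=(6*31+13)%997=199 h(59,83)=(59*31+83)%997=915 -> [609, 199, 915]
  L2: h(609,199)=(609*31+199)%997=135 h(915,915)=(915*31+915)%997=367 -> [135, 367]
  L3: h(135,367)=(135*31+367)%997=564 -> [564]
  root = 564 == target 564  ** MATCH **
Candidate B: set leaf[4] = 25 -> leaves = [18, 61, 6, 13, 25, 83]
  L0: [18, 61, 6, 13, 25, 83]
  L1: h(18,61)=(18*31+61)%997=619 h(6,13)=(6*31+13)%997=199 h(25,83)=(25*31+83)%997=858 -> [619, 199, 858]
  L2: h(619,199)=(619*31+199)%997=445 h(858,858)=(858*31+858)%997=537 -> [445, 537]
  L3: h(445,537)=(445*31+537)%997=374 -> [374]
  root = 374 != target 564
Candidate C: set leaf[4] = 40 -> leaves = [18, 61, 6, 13, 40, 83]
  L0: [18, 61, 6, 13, 40, 83]
  L1: h(18,61)=(18*31+61)%997=619 h(6,13)=(6*31+13)%997=199 h(40,83)=(40*31+83)%997=326 -> [619, 199, 326]
  L2: h(619,199)=(619*31+199)%997=445 h(326,326)=(326*31+326)%997=462 -> [445, 462]
  L3: h(445,462)=(445*31+462)%997=299 -> [299]
  root = 299 != target 564
Candidate D: set leaf[5] = 14 -> leaves = [18, 61, 6, 13, 59, 14]
  L0: [18, 61, 6, 13, 59, 14]
  L1: h(18,61)=(18*31+61)%997=619 h(6,13)=(6*31+13)%997=199 h(59,14)=(59*31+14)%997=846 -> [619, 199, 846]
  L2: h(619,199)=(619*31+199)%997=445 h(846,846)=(846*31+846)%997=153 -> [445, 153]
  L3: h(445,153)=(445*31+153)%997=987 -> [987]
  root = 987 != target 564
Candidate A produces the target root.

Answer: A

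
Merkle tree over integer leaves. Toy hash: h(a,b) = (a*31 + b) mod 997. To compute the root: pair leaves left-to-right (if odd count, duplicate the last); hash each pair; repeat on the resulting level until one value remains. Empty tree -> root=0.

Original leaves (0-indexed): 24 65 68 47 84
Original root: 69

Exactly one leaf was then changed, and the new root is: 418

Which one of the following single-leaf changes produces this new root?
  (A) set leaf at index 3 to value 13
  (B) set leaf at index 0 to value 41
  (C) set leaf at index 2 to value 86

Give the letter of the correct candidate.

Answer: C

Derivation:
Original leaves: [24, 65, 68, 47, 84]
Target new root: 418
Try each candidate change and compute the resulting root:
Candidate A: set leaf[3] = 13 -> leaves = [24, 65, 68, 13, 84]
  L0: [24, 65, 68, 13, 84]
  L1: h(24,65)=(24*31+65)%997=809 h(68,13)=(68*31+13)%997=127 h(84,84)=(84*31+84)%997=694 -> [809, 127, 694]
  L2: h(809,127)=(809*31+127)%997=281 h(694,694)=(694*31+694)%997=274 -> [281, 274]
  L3: h(281,274)=(281*31+274)%997=12 -> [12]
  root = 12 != target 418
Candidate B: set leaf[0] = 41 -> leaves = [41, 65, 68, 47, 84]
  L0: [41, 65, 68, 47, 84]
  L1: h(41,65)=(41*31+65)%997=339 h(68,47)=(68*31+47)%997=161 h(84,84)=(84*31+84)%997=694 -> [339, 161, 694]
  L2: h(339,161)=(339*31+161)%997=700 h(694,694)=(694*31+694)%997=274 -> [700, 274]
  L3: h(700,274)=(700*31+274)%997=40 -> [40]
  root = 40 != target 418
Candidate C: set leaf[2] = 86 -> leaves = [24, 65, 86, 47, 84]
  L0: [24, 65, 86, 47, 84]
  L1: h(24,65)=(24*31+65)%997=809 h(86,47)=(86*31+47)%997=719 h(84,84)=(84*31+84)%997=694 -> [809, 719, 694]
  L2: h(809,719)=(809*31+719)%997=873 h(694,694)=(694*31+694)%997=274 -> [873, 274]
  L3: h(873,274)=(873*31+274)%997=418 -> [418]
  root = 418 == target 418  ** MATCH **
Candidate C produces the target root.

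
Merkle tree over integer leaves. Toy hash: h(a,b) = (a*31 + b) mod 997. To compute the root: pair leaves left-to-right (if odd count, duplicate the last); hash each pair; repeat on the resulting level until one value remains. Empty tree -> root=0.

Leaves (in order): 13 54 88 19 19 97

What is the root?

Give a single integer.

L0: [13, 54, 88, 19, 19, 97]
L1: h(13,54)=(13*31+54)%997=457 h(88,19)=(88*31+19)%997=753 h(19,97)=(19*31+97)%997=686 -> [457, 753, 686]
L2: h(457,753)=(457*31+753)%997=962 h(686,686)=(686*31+686)%997=18 -> [962, 18]
L3: h(962,18)=(962*31+18)%997=927 -> [927]

Answer: 927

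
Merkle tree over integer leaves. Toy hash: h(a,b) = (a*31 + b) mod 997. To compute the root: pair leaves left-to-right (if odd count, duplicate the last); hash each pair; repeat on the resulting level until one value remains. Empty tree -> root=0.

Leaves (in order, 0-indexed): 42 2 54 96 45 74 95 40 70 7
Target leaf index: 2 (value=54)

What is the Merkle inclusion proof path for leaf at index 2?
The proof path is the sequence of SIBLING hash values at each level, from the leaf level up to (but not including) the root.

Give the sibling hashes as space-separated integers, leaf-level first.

Answer: 96 307 668 953

Derivation:
L0 (leaves): [42, 2, 54, 96, 45, 74, 95, 40, 70, 7], target index=2
L1: h(42,2)=(42*31+2)%997=307 [pair 0] h(54,96)=(54*31+96)%997=773 [pair 1] h(45,74)=(45*31+74)%997=472 [pair 2] h(95,40)=(95*31+40)%997=991 [pair 3] h(70,7)=(70*31+7)%997=183 [pair 4] -> [307, 773, 472, 991, 183]
  Sibling for proof at L0: 96
L2: h(307,773)=(307*31+773)%997=320 [pair 0] h(472,991)=(472*31+991)%997=668 [pair 1] h(183,183)=(183*31+183)%997=871 [pair 2] -> [320, 668, 871]
  Sibling for proof at L1: 307
L3: h(320,668)=(320*31+668)%997=618 [pair 0] h(871,871)=(871*31+871)%997=953 [pair 1] -> [618, 953]
  Sibling for proof at L2: 668
L4: h(618,953)=(618*31+953)%997=171 [pair 0] -> [171]
  Sibling for proof at L3: 953
Root: 171
Proof path (sibling hashes from leaf to root): [96, 307, 668, 953]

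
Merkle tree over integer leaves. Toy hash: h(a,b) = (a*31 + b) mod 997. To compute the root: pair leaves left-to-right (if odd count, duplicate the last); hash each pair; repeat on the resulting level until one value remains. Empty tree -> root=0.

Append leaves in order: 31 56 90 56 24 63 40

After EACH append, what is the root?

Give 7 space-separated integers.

Answer: 31 20 509 475 418 669 145

Derivation:
After append 31 (leaves=[31]):
  L0: [31]
  root=31
After append 56 (leaves=[31, 56]):
  L0: [31, 56]
  L1: h(31,56)=(31*31+56)%997=20 -> [20]
  root=20
After append 90 (leaves=[31, 56, 90]):
  L0: [31, 56, 90]
  L1: h(31,56)=(31*31+56)%997=20 h(90,90)=(90*31+90)%997=886 -> [20, 886]
  L2: h(20,886)=(20*31+886)%997=509 -> [509]
  root=509
After append 56 (leaves=[31, 56, 90, 56]):
  L0: [31, 56, 90, 56]
  L1: h(31,56)=(31*31+56)%997=20 h(90,56)=(90*31+56)%997=852 -> [20, 852]
  L2: h(20,852)=(20*31+852)%997=475 -> [475]
  root=475
After append 24 (leaves=[31, 56, 90, 56, 24]):
  L0: [31, 56, 90, 56, 24]
  L1: h(31,56)=(31*31+56)%997=20 h(90,56)=(90*31+56)%997=852 h(24,24)=(24*31+24)%997=768 -> [20, 852, 768]
  L2: h(20,852)=(20*31+852)%997=475 h(768,768)=(768*31+768)%997=648 -> [475, 648]
  L3: h(475,648)=(475*31+648)%997=418 -> [418]
  root=418
After append 63 (leaves=[31, 56, 90, 56, 24, 63]):
  L0: [31, 56, 90, 56, 24, 63]
  L1: h(31,56)=(31*31+56)%997=20 h(90,56)=(90*31+56)%997=852 h(24,63)=(24*31+63)%997=807 -> [20, 852, 807]
  L2: h(20,852)=(20*31+852)%997=475 h(807,807)=(807*31+807)%997=899 -> [475, 899]
  L3: h(475,899)=(475*31+899)%997=669 -> [669]
  root=669
After append 40 (leaves=[31, 56, 90, 56, 24, 63, 40]):
  L0: [31, 56, 90, 56, 24, 63, 40]
  L1: h(31,56)=(31*31+56)%997=20 h(90,56)=(90*31+56)%997=852 h(24,63)=(24*31+63)%997=807 h(40,40)=(40*31+40)%997=283 -> [20, 852, 807, 283]
  L2: h(20,852)=(20*31+852)%997=475 h(807,283)=(807*31+283)%997=375 -> [475, 375]
  L3: h(475,375)=(475*31+375)%997=145 -> [145]
  root=145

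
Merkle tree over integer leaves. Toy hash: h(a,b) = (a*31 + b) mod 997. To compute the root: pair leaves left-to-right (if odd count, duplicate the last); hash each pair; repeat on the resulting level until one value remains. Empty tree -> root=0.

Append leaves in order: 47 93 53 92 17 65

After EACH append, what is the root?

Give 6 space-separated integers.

After append 47 (leaves=[47]):
  L0: [47]
  root=47
After append 93 (leaves=[47, 93]):
  L0: [47, 93]
  L1: h(47,93)=(47*31+93)%997=553 -> [553]
  root=553
After append 53 (leaves=[47, 93, 53]):
  L0: [47, 93, 53]
  L1: h(47,93)=(47*31+93)%997=553 h(53,53)=(53*31+53)%997=699 -> [553, 699]
  L2: h(553,699)=(553*31+699)%997=893 -> [893]
  root=893
After append 92 (leaves=[47, 93, 53, 92]):
  L0: [47, 93, 53, 92]
  L1: h(47,93)=(47*31+93)%997=553 h(53,92)=(53*31+92)%997=738 -> [553, 738]
  L2: h(553,738)=(553*31+738)%997=932 -> [932]
  root=932
After append 17 (leaves=[47, 93, 53, 92, 17]):
  L0: [47, 93, 53, 92, 17]
  L1: h(47,93)=(47*31+93)%997=553 h(53,92)=(53*31+92)%997=738 h(17,17)=(17*31+17)%997=544 -> [553, 738, 544]
  L2: h(553,738)=(553*31+738)%997=932 h(544,544)=(544*31+544)%997=459 -> [932, 459]
  L3: h(932,459)=(932*31+459)%997=438 -> [438]
  root=438
After append 65 (leaves=[47, 93, 53, 92, 17, 65]):
  L0: [47, 93, 53, 92, 17, 65]
  L1: h(47,93)=(47*31+93)%997=553 h(53,92)=(53*31+92)%997=738 h(17,65)=(17*31+65)%997=592 -> [553, 738, 592]
  L2: h(553,738)=(553*31+738)%997=932 h(592,592)=(592*31+592)%997=1 -> [932, 1]
  L3: h(932,1)=(932*31+1)%997=977 -> [977]
  root=977

Answer: 47 553 893 932 438 977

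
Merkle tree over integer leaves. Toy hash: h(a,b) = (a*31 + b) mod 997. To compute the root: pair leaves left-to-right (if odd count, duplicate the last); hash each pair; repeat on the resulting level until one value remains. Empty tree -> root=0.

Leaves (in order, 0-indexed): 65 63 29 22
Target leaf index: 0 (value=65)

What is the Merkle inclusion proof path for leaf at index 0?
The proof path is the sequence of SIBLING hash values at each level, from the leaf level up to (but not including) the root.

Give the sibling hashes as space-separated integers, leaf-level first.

Answer: 63 921

Derivation:
L0 (leaves): [65, 63, 29, 22], target index=0
L1: h(65,63)=(65*31+63)%997=84 [pair 0] h(29,22)=(29*31+22)%997=921 [pair 1] -> [84, 921]
  Sibling for proof at L0: 63
L2: h(84,921)=(84*31+921)%997=534 [pair 0] -> [534]
  Sibling for proof at L1: 921
Root: 534
Proof path (sibling hashes from leaf to root): [63, 921]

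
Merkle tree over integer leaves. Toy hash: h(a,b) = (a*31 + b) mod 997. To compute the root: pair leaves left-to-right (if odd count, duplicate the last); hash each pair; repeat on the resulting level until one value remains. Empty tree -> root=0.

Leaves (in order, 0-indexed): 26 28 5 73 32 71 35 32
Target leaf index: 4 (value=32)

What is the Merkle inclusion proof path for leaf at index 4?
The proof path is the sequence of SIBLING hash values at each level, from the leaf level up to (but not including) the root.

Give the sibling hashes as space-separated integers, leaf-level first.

L0 (leaves): [26, 28, 5, 73, 32, 71, 35, 32], target index=4
L1: h(26,28)=(26*31+28)%997=834 [pair 0] h(5,73)=(5*31+73)%997=228 [pair 1] h(32,71)=(32*31+71)%997=66 [pair 2] h(35,32)=(35*31+32)%997=120 [pair 3] -> [834, 228, 66, 120]
  Sibling for proof at L0: 71
L2: h(834,228)=(834*31+228)%997=160 [pair 0] h(66,120)=(66*31+120)%997=172 [pair 1] -> [160, 172]
  Sibling for proof at L1: 120
L3: h(160,172)=(160*31+172)%997=147 [pair 0] -> [147]
  Sibling for proof at L2: 160
Root: 147
Proof path (sibling hashes from leaf to root): [71, 120, 160]

Answer: 71 120 160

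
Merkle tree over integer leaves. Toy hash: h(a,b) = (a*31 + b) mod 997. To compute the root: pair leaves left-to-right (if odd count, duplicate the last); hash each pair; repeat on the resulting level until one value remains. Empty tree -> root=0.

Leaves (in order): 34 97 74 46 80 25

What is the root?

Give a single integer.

Answer: 597

Derivation:
L0: [34, 97, 74, 46, 80, 25]
L1: h(34,97)=(34*31+97)%997=154 h(74,46)=(74*31+46)%997=346 h(80,25)=(80*31+25)%997=511 -> [154, 346, 511]
L2: h(154,346)=(154*31+346)%997=135 h(511,511)=(511*31+511)%997=400 -> [135, 400]
L3: h(135,400)=(135*31+400)%997=597 -> [597]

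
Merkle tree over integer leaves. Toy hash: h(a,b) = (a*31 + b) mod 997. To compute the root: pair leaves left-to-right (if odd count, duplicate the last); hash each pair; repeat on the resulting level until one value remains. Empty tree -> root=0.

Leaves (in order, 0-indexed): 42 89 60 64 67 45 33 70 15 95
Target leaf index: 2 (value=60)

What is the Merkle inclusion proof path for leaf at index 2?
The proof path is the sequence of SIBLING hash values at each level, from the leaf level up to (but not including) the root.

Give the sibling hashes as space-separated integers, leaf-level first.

L0 (leaves): [42, 89, 60, 64, 67, 45, 33, 70, 15, 95], target index=2
L1: h(42,89)=(42*31+89)%997=394 [pair 0] h(60,64)=(60*31+64)%997=927 [pair 1] h(67,45)=(67*31+45)%997=128 [pair 2] h(33,70)=(33*31+70)%997=96 [pair 3] h(15,95)=(15*31+95)%997=560 [pair 4] -> [394, 927, 128, 96, 560]
  Sibling for proof at L0: 64
L2: h(394,927)=(394*31+927)%997=180 [pair 0] h(128,96)=(128*31+96)%997=76 [pair 1] h(560,560)=(560*31+560)%997=971 [pair 2] -> [180, 76, 971]
  Sibling for proof at L1: 394
L3: h(180,76)=(180*31+76)%997=671 [pair 0] h(971,971)=(971*31+971)%997=165 [pair 1] -> [671, 165]
  Sibling for proof at L2: 76
L4: h(671,165)=(671*31+165)%997=29 [pair 0] -> [29]
  Sibling for proof at L3: 165
Root: 29
Proof path (sibling hashes from leaf to root): [64, 394, 76, 165]

Answer: 64 394 76 165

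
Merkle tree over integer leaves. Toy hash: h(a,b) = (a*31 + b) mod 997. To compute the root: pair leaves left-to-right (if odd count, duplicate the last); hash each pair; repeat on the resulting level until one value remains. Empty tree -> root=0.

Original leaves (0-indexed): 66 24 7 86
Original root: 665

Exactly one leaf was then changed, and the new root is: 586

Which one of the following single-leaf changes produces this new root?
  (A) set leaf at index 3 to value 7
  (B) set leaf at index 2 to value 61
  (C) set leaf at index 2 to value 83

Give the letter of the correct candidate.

Answer: A

Derivation:
Original leaves: [66, 24, 7, 86]
Target new root: 586
Try each candidate change and compute the resulting root:
Candidate A: set leaf[3] = 7 -> leaves = [66, 24, 7, 7]
  L0: [66, 24, 7, 7]
  L1: h(66,24)=(66*31+24)%997=76 h(7,7)=(7*31+7)%997=224 -> [76, 224]
  L2: h(76,224)=(76*31+224)%997=586 -> [586]
  root = 586 == target 586  ** MATCH **
Candidate B: set leaf[2] = 61 -> leaves = [66, 24, 61, 86]
  L0: [66, 24, 61, 86]
  L1: h(66,24)=(66*31+24)%997=76 h(61,86)=(61*31+86)%997=980 -> [76, 980]
  L2: h(76,980)=(76*31+980)%997=345 -> [345]
  root = 345 != target 586
Candidate C: set leaf[2] = 83 -> leaves = [66, 24, 83, 86]
  L0: [66, 24, 83, 86]
  L1: h(66,24)=(66*31+24)%997=76 h(83,86)=(83*31+86)%997=665 -> [76, 665]
  L2: h(76,665)=(76*31+665)%997=30 -> [30]
  root = 30 != target 586
Candidate A produces the target root.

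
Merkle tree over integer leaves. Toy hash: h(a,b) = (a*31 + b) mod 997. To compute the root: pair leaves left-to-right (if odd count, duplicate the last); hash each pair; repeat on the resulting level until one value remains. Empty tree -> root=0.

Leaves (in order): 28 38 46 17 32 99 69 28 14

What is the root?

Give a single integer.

L0: [28, 38, 46, 17, 32, 99, 69, 28, 14]
L1: h(28,38)=(28*31+38)%997=906 h(46,17)=(46*31+17)%997=446 h(32,99)=(32*31+99)%997=94 h(69,28)=(69*31+28)%997=173 h(14,14)=(14*31+14)%997=448 -> [906, 446, 94, 173, 448]
L2: h(906,446)=(906*31+446)%997=616 h(94,173)=(94*31+173)%997=96 h(448,448)=(448*31+448)%997=378 -> [616, 96, 378]
L3: h(616,96)=(616*31+96)%997=249 h(378,378)=(378*31+378)%997=132 -> [249, 132]
L4: h(249,132)=(249*31+132)%997=872 -> [872]

Answer: 872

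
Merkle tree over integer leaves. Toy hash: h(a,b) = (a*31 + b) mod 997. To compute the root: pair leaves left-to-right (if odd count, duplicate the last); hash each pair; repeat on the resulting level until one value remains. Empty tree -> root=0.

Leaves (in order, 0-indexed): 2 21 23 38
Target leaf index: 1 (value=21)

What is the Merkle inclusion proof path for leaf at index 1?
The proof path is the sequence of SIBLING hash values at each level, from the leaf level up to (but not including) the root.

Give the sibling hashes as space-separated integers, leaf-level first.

L0 (leaves): [2, 21, 23, 38], target index=1
L1: h(2,21)=(2*31+21)%997=83 [pair 0] h(23,38)=(23*31+38)%997=751 [pair 1] -> [83, 751]
  Sibling for proof at L0: 2
L2: h(83,751)=(83*31+751)%997=333 [pair 0] -> [333]
  Sibling for proof at L1: 751
Root: 333
Proof path (sibling hashes from leaf to root): [2, 751]

Answer: 2 751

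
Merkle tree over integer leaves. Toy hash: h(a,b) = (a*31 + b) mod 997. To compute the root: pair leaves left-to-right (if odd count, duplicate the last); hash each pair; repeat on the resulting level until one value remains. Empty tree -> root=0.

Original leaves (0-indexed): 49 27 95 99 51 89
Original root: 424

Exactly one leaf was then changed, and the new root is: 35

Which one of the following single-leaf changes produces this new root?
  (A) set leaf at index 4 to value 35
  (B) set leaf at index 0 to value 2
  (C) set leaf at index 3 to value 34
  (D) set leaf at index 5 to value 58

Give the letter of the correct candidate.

Answer: B

Derivation:
Original leaves: [49, 27, 95, 99, 51, 89]
Target new root: 35
Try each candidate change and compute the resulting root:
Candidate A: set leaf[4] = 35 -> leaves = [49, 27, 95, 99, 35, 89]
  L0: [49, 27, 95, 99, 35, 89]
  L1: h(49,27)=(49*31+27)%997=549 h(95,99)=(95*31+99)%997=53 h(35,89)=(35*31+89)%997=177 -> [549, 53, 177]
  L2: h(549,53)=(549*31+53)%997=123 h(177,177)=(177*31+177)%997=679 -> [123, 679]
  L3: h(123,679)=(123*31+679)%997=504 -> [504]
  root = 504 != target 35
Candidate B: set leaf[0] = 2 -> leaves = [2, 27, 95, 99, 51, 89]
  L0: [2, 27, 95, 99, 51, 89]
  L1: h(2,27)=(2*31+27)%997=89 h(95,99)=(95*31+99)%997=53 h(51,89)=(51*31+89)%997=673 -> [89, 53, 673]
  L2: h(89,53)=(89*31+53)%997=818 h(673,673)=(673*31+673)%997=599 -> [818, 599]
  L3: h(818,599)=(818*31+599)%997=35 -> [35]
  root = 35 == target 35  ** MATCH **
Candidate C: set leaf[3] = 34 -> leaves = [49, 27, 95, 34, 51, 89]
  L0: [49, 27, 95, 34, 51, 89]
  L1: h(49,27)=(49*31+27)%997=549 h(95,34)=(95*31+34)%997=985 h(51,89)=(51*31+89)%997=673 -> [549, 985, 673]
  L2: h(549,985)=(549*31+985)%997=58 h(673,673)=(673*31+673)%997=599 -> [58, 599]
  L3: h(58,599)=(58*31+599)%997=403 -> [403]
  root = 403 != target 35
Candidate D: set leaf[5] = 58 -> leaves = [49, 27, 95, 99, 51, 58]
  L0: [49, 27, 95, 99, 51, 58]
  L1: h(49,27)=(49*31+27)%997=549 h(95,99)=(95*31+99)%997=53 h(51,58)=(51*31+58)%997=642 -> [549, 53, 642]
  L2: h(549,53)=(549*31+53)%997=123 h(642,642)=(642*31+642)%997=604 -> [123, 604]
  L3: h(123,604)=(123*31+604)%997=429 -> [429]
  root = 429 != target 35
Candidate B produces the target root.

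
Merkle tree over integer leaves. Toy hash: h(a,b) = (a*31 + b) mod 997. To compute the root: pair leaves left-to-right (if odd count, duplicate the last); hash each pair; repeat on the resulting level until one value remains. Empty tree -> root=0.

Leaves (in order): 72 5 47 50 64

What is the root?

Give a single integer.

Answer: 814

Derivation:
L0: [72, 5, 47, 50, 64]
L1: h(72,5)=(72*31+5)%997=243 h(47,50)=(47*31+50)%997=510 h(64,64)=(64*31+64)%997=54 -> [243, 510, 54]
L2: h(243,510)=(243*31+510)%997=67 h(54,54)=(54*31+54)%997=731 -> [67, 731]
L3: h(67,731)=(67*31+731)%997=814 -> [814]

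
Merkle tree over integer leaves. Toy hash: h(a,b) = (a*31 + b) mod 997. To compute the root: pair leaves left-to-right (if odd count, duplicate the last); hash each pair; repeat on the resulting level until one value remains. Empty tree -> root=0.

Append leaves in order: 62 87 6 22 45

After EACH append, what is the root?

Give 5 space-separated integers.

After append 62 (leaves=[62]):
  L0: [62]
  root=62
After append 87 (leaves=[62, 87]):
  L0: [62, 87]
  L1: h(62,87)=(62*31+87)%997=15 -> [15]
  root=15
After append 6 (leaves=[62, 87, 6]):
  L0: [62, 87, 6]
  L1: h(62,87)=(62*31+87)%997=15 h(6,6)=(6*31+6)%997=192 -> [15, 192]
  L2: h(15,192)=(15*31+192)%997=657 -> [657]
  root=657
After append 22 (leaves=[62, 87, 6, 22]):
  L0: [62, 87, 6, 22]
  L1: h(62,87)=(62*31+87)%997=15 h(6,22)=(6*31+22)%997=208 -> [15, 208]
  L2: h(15,208)=(15*31+208)%997=673 -> [673]
  root=673
After append 45 (leaves=[62, 87, 6, 22, 45]):
  L0: [62, 87, 6, 22, 45]
  L1: h(62,87)=(62*31+87)%997=15 h(6,22)=(6*31+22)%997=208 h(45,45)=(45*31+45)%997=443 -> [15, 208, 443]
  L2: h(15,208)=(15*31+208)%997=673 h(443,443)=(443*31+443)%997=218 -> [673, 218]
  L3: h(673,218)=(673*31+218)%997=144 -> [144]
  root=144

Answer: 62 15 657 673 144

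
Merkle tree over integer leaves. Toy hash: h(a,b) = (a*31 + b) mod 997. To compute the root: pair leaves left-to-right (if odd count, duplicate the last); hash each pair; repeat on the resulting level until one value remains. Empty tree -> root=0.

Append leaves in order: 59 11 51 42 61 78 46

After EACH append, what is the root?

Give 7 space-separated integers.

Answer: 59 843 846 837 675 222 722

Derivation:
After append 59 (leaves=[59]):
  L0: [59]
  root=59
After append 11 (leaves=[59, 11]):
  L0: [59, 11]
  L1: h(59,11)=(59*31+11)%997=843 -> [843]
  root=843
After append 51 (leaves=[59, 11, 51]):
  L0: [59, 11, 51]
  L1: h(59,11)=(59*31+11)%997=843 h(51,51)=(51*31+51)%997=635 -> [843, 635]
  L2: h(843,635)=(843*31+635)%997=846 -> [846]
  root=846
After append 42 (leaves=[59, 11, 51, 42]):
  L0: [59, 11, 51, 42]
  L1: h(59,11)=(59*31+11)%997=843 h(51,42)=(51*31+42)%997=626 -> [843, 626]
  L2: h(843,626)=(843*31+626)%997=837 -> [837]
  root=837
After append 61 (leaves=[59, 11, 51, 42, 61]):
  L0: [59, 11, 51, 42, 61]
  L1: h(59,11)=(59*31+11)%997=843 h(51,42)=(51*31+42)%997=626 h(61,61)=(61*31+61)%997=955 -> [843, 626, 955]
  L2: h(843,626)=(843*31+626)%997=837 h(955,955)=(955*31+955)%997=650 -> [837, 650]
  L3: h(837,650)=(837*31+650)%997=675 -> [675]
  root=675
After append 78 (leaves=[59, 11, 51, 42, 61, 78]):
  L0: [59, 11, 51, 42, 61, 78]
  L1: h(59,11)=(59*31+11)%997=843 h(51,42)=(51*31+42)%997=626 h(61,78)=(61*31+78)%997=972 -> [843, 626, 972]
  L2: h(843,626)=(843*31+626)%997=837 h(972,972)=(972*31+972)%997=197 -> [837, 197]
  L3: h(837,197)=(837*31+197)%997=222 -> [222]
  root=222
After append 46 (leaves=[59, 11, 51, 42, 61, 78, 46]):
  L0: [59, 11, 51, 42, 61, 78, 46]
  L1: h(59,11)=(59*31+11)%997=843 h(51,42)=(51*31+42)%997=626 h(61,78)=(61*31+78)%997=972 h(46,46)=(46*31+46)%997=475 -> [843, 626, 972, 475]
  L2: h(843,626)=(843*31+626)%997=837 h(972,475)=(972*31+475)%997=697 -> [837, 697]
  L3: h(837,697)=(837*31+697)%997=722 -> [722]
  root=722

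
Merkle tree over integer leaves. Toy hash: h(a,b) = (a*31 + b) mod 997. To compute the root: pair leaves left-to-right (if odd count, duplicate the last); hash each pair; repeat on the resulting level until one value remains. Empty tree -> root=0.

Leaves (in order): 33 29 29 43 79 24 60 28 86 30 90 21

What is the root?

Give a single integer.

L0: [33, 29, 29, 43, 79, 24, 60, 28, 86, 30, 90, 21]
L1: h(33,29)=(33*31+29)%997=55 h(29,43)=(29*31+43)%997=942 h(79,24)=(79*31+24)%997=479 h(60,28)=(60*31+28)%997=891 h(86,30)=(86*31+30)%997=702 h(90,21)=(90*31+21)%997=817 -> [55, 942, 479, 891, 702, 817]
L2: h(55,942)=(55*31+942)%997=653 h(479,891)=(479*31+891)%997=785 h(702,817)=(702*31+817)%997=645 -> [653, 785, 645]
L3: h(653,785)=(653*31+785)%997=91 h(645,645)=(645*31+645)%997=700 -> [91, 700]
L4: h(91,700)=(91*31+700)%997=530 -> [530]

Answer: 530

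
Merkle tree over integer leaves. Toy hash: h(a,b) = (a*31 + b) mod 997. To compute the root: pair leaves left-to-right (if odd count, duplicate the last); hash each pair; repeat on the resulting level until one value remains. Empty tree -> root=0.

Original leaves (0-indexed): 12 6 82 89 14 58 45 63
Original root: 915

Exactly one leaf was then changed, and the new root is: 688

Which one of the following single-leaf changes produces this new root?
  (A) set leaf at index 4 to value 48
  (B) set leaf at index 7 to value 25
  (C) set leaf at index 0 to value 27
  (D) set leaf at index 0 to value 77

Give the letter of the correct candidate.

Answer: A

Derivation:
Original leaves: [12, 6, 82, 89, 14, 58, 45, 63]
Target new root: 688
Try each candidate change and compute the resulting root:
Candidate A: set leaf[4] = 48 -> leaves = [12, 6, 82, 89, 48, 58, 45, 63]
  L0: [12, 6, 82, 89, 48, 58, 45, 63]
  L1: h(12,6)=(12*31+6)%997=378 h(82,89)=(82*31+89)%997=637 h(48,58)=(48*31+58)%997=549 h(45,63)=(45*31+63)%997=461 -> [378, 637, 549, 461]
  L2: h(378,637)=(378*31+637)%997=391 h(549,461)=(549*31+461)%997=531 -> [391, 531]
  L3: h(391,531)=(391*31+531)%997=688 -> [688]
  root = 688 == target 688  ** MATCH **
Candidate B: set leaf[7] = 25 -> leaves = [12, 6, 82, 89, 14, 58, 45, 25]
  L0: [12, 6, 82, 89, 14, 58, 45, 25]
  L1: h(12,6)=(12*31+6)%997=378 h(82,89)=(82*31+89)%997=637 h(14,58)=(14*31+58)%997=492 h(45,25)=(45*31+25)%997=423 -> [378, 637, 492, 423]
  L2: h(378,637)=(378*31+637)%997=391 h(492,423)=(492*31+423)%997=720 -> [391, 720]
  L3: h(391,720)=(391*31+720)%997=877 -> [877]
  root = 877 != target 688
Candidate C: set leaf[0] = 27 -> leaves = [27, 6, 82, 89, 14, 58, 45, 63]
  L0: [27, 6, 82, 89, 14, 58, 45, 63]
  L1: h(27,6)=(27*31+6)%997=843 h(82,89)=(82*31+89)%997=637 h(14,58)=(14*31+58)%997=492 h(45,63)=(45*31+63)%997=461 -> [843, 637, 492, 461]
  L2: h(843,637)=(843*31+637)%997=848 h(492,461)=(492*31+461)%997=758 -> [848, 758]
  L3: h(848,758)=(848*31+758)%997=127 -> [127]
  root = 127 != target 688
Candidate D: set leaf[0] = 77 -> leaves = [77, 6, 82, 89, 14, 58, 45, 63]
  L0: [77, 6, 82, 89, 14, 58, 45, 63]
  L1: h(77,6)=(77*31+6)%997=399 h(82,89)=(82*31+89)%997=637 h(14,58)=(14*31+58)%997=492 h(45,63)=(45*31+63)%997=461 -> [399, 637, 492, 461]
  L2: h(399,637)=(399*31+637)%997=45 h(492,461)=(492*31+461)%997=758 -> [45, 758]
  L3: h(45,758)=(45*31+758)%997=159 -> [159]
  root = 159 != target 688
Candidate A produces the target root.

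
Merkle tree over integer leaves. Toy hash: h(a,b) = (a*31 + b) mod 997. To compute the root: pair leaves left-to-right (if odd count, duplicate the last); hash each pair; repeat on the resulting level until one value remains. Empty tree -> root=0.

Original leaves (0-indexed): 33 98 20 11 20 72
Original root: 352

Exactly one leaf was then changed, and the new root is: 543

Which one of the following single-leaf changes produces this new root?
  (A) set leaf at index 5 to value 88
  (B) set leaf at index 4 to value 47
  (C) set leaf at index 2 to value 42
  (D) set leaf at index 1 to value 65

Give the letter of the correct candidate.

Answer: D

Derivation:
Original leaves: [33, 98, 20, 11, 20, 72]
Target new root: 543
Try each candidate change and compute the resulting root:
Candidate A: set leaf[5] = 88 -> leaves = [33, 98, 20, 11, 20, 88]
  L0: [33, 98, 20, 11, 20, 88]
  L1: h(33,98)=(33*31+98)%997=124 h(20,11)=(20*31+11)%997=631 h(20,88)=(20*31+88)%997=708 -> [124, 631, 708]
  L2: h(124,631)=(124*31+631)%997=487 h(708,708)=(708*31+708)%997=722 -> [487, 722]
  L3: h(487,722)=(487*31+722)%997=864 -> [864]
  root = 864 != target 543
Candidate B: set leaf[4] = 47 -> leaves = [33, 98, 20, 11, 47, 72]
  L0: [33, 98, 20, 11, 47, 72]
  L1: h(33,98)=(33*31+98)%997=124 h(20,11)=(20*31+11)%997=631 h(47,72)=(47*31+72)%997=532 -> [124, 631, 532]
  L2: h(124,631)=(124*31+631)%997=487 h(532,532)=(532*31+532)%997=75 -> [487, 75]
  L3: h(487,75)=(487*31+75)%997=217 -> [217]
  root = 217 != target 543
Candidate C: set leaf[2] = 42 -> leaves = [33, 98, 42, 11, 20, 72]
  L0: [33, 98, 42, 11, 20, 72]
  L1: h(33,98)=(33*31+98)%997=124 h(42,11)=(42*31+11)%997=316 h(20,72)=(20*31+72)%997=692 -> [124, 316, 692]
  L2: h(124,316)=(124*31+316)%997=172 h(692,692)=(692*31+692)%997=210 -> [172, 210]
  L3: h(172,210)=(172*31+210)%997=557 -> [557]
  root = 557 != target 543
Candidate D: set leaf[1] = 65 -> leaves = [33, 65, 20, 11, 20, 72]
  L0: [33, 65, 20, 11, 20, 72]
  L1: h(33,65)=(33*31+65)%997=91 h(20,11)=(20*31+11)%997=631 h(20,72)=(20*31+72)%997=692 -> [91, 631, 692]
  L2: h(91,631)=(91*31+631)%997=461 h(692,692)=(692*31+692)%997=210 -> [461, 210]
  L3: h(461,210)=(461*31+210)%997=543 -> [543]
  root = 543 == target 543  ** MATCH **
Candidate D produces the target root.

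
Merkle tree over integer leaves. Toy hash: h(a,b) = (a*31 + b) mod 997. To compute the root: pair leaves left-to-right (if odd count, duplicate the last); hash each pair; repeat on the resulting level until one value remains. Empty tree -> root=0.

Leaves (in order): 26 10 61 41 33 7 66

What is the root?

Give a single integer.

L0: [26, 10, 61, 41, 33, 7, 66]
L1: h(26,10)=(26*31+10)%997=816 h(61,41)=(61*31+41)%997=935 h(33,7)=(33*31+7)%997=33 h(66,66)=(66*31+66)%997=118 -> [816, 935, 33, 118]
L2: h(816,935)=(816*31+935)%997=309 h(33,118)=(33*31+118)%997=144 -> [309, 144]
L3: h(309,144)=(309*31+144)%997=750 -> [750]

Answer: 750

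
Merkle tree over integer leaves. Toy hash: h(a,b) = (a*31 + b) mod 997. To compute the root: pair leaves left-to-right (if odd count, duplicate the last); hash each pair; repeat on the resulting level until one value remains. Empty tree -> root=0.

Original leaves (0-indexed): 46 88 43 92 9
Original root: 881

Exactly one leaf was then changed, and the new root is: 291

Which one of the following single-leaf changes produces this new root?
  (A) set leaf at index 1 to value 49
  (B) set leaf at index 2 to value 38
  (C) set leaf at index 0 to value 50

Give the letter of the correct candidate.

Answer: A

Derivation:
Original leaves: [46, 88, 43, 92, 9]
Target new root: 291
Try each candidate change and compute the resulting root:
Candidate A: set leaf[1] = 49 -> leaves = [46, 49, 43, 92, 9]
  L0: [46, 49, 43, 92, 9]
  L1: h(46,49)=(46*31+49)%997=478 h(43,92)=(43*31+92)%997=428 h(9,9)=(9*31+9)%997=288 -> [478, 428, 288]
  L2: h(478,428)=(478*31+428)%997=291 h(288,288)=(288*31+288)%997=243 -> [291, 243]
  L3: h(291,243)=(291*31+243)%997=291 -> [291]
  root = 291 == target 291  ** MATCH **
Candidate B: set leaf[2] = 38 -> leaves = [46, 88, 38, 92, 9]
  L0: [46, 88, 38, 92, 9]
  L1: h(46,88)=(46*31+88)%997=517 h(38,92)=(38*31+92)%997=273 h(9,9)=(9*31+9)%997=288 -> [517, 273, 288]
  L2: h(517,273)=(517*31+273)%997=348 h(288,288)=(288*31+288)%997=243 -> [348, 243]
  L3: h(348,243)=(348*31+243)%997=64 -> [64]
  root = 64 != target 291
Candidate C: set leaf[0] = 50 -> leaves = [50, 88, 43, 92, 9]
  L0: [50, 88, 43, 92, 9]
  L1: h(50,88)=(50*31+88)%997=641 h(43,92)=(43*31+92)%997=428 h(9,9)=(9*31+9)%997=288 -> [641, 428, 288]
  L2: h(641,428)=(641*31+428)%997=359 h(288,288)=(288*31+288)%997=243 -> [359, 243]
  L3: h(359,243)=(359*31+243)%997=405 -> [405]
  root = 405 != target 291
Candidate A produces the target root.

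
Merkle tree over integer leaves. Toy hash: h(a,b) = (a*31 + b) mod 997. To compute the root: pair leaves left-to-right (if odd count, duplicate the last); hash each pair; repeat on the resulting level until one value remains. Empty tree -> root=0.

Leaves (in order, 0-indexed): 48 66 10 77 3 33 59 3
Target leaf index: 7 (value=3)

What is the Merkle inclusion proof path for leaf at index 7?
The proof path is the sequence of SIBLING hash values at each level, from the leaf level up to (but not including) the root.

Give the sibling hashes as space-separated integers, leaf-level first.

Answer: 59 126 705

Derivation:
L0 (leaves): [48, 66, 10, 77, 3, 33, 59, 3], target index=7
L1: h(48,66)=(48*31+66)%997=557 [pair 0] h(10,77)=(10*31+77)%997=387 [pair 1] h(3,33)=(3*31+33)%997=126 [pair 2] h(59,3)=(59*31+3)%997=835 [pair 3] -> [557, 387, 126, 835]
  Sibling for proof at L0: 59
L2: h(557,387)=(557*31+387)%997=705 [pair 0] h(126,835)=(126*31+835)%997=753 [pair 1] -> [705, 753]
  Sibling for proof at L1: 126
L3: h(705,753)=(705*31+753)%997=674 [pair 0] -> [674]
  Sibling for proof at L2: 705
Root: 674
Proof path (sibling hashes from leaf to root): [59, 126, 705]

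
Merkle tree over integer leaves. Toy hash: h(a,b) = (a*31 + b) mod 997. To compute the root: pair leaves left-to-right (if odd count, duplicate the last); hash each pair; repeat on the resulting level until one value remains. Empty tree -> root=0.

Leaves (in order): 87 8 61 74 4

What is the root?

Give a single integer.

L0: [87, 8, 61, 74, 4]
L1: h(87,8)=(87*31+8)%997=711 h(61,74)=(61*31+74)%997=968 h(4,4)=(4*31+4)%997=128 -> [711, 968, 128]
L2: h(711,968)=(711*31+968)%997=78 h(128,128)=(128*31+128)%997=108 -> [78, 108]
L3: h(78,108)=(78*31+108)%997=532 -> [532]

Answer: 532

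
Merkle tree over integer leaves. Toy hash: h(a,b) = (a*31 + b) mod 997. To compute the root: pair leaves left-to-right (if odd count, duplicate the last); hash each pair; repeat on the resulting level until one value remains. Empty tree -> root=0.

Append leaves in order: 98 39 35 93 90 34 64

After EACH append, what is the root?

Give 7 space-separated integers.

Answer: 98 86 795 853 957 162 383

Derivation:
After append 98 (leaves=[98]):
  L0: [98]
  root=98
After append 39 (leaves=[98, 39]):
  L0: [98, 39]
  L1: h(98,39)=(98*31+39)%997=86 -> [86]
  root=86
After append 35 (leaves=[98, 39, 35]):
  L0: [98, 39, 35]
  L1: h(98,39)=(98*31+39)%997=86 h(35,35)=(35*31+35)%997=123 -> [86, 123]
  L2: h(86,123)=(86*31+123)%997=795 -> [795]
  root=795
After append 93 (leaves=[98, 39, 35, 93]):
  L0: [98, 39, 35, 93]
  L1: h(98,39)=(98*31+39)%997=86 h(35,93)=(35*31+93)%997=181 -> [86, 181]
  L2: h(86,181)=(86*31+181)%997=853 -> [853]
  root=853
After append 90 (leaves=[98, 39, 35, 93, 90]):
  L0: [98, 39, 35, 93, 90]
  L1: h(98,39)=(98*31+39)%997=86 h(35,93)=(35*31+93)%997=181 h(90,90)=(90*31+90)%997=886 -> [86, 181, 886]
  L2: h(86,181)=(86*31+181)%997=853 h(886,886)=(886*31+886)%997=436 -> [853, 436]
  L3: h(853,436)=(853*31+436)%997=957 -> [957]
  root=957
After append 34 (leaves=[98, 39, 35, 93, 90, 34]):
  L0: [98, 39, 35, 93, 90, 34]
  L1: h(98,39)=(98*31+39)%997=86 h(35,93)=(35*31+93)%997=181 h(90,34)=(90*31+34)%997=830 -> [86, 181, 830]
  L2: h(86,181)=(86*31+181)%997=853 h(830,830)=(830*31+830)%997=638 -> [853, 638]
  L3: h(853,638)=(853*31+638)%997=162 -> [162]
  root=162
After append 64 (leaves=[98, 39, 35, 93, 90, 34, 64]):
  L0: [98, 39, 35, 93, 90, 34, 64]
  L1: h(98,39)=(98*31+39)%997=86 h(35,93)=(35*31+93)%997=181 h(90,34)=(90*31+34)%997=830 h(64,64)=(64*31+64)%997=54 -> [86, 181, 830, 54]
  L2: h(86,181)=(86*31+181)%997=853 h(830,54)=(830*31+54)%997=859 -> [853, 859]
  L3: h(853,859)=(853*31+859)%997=383 -> [383]
  root=383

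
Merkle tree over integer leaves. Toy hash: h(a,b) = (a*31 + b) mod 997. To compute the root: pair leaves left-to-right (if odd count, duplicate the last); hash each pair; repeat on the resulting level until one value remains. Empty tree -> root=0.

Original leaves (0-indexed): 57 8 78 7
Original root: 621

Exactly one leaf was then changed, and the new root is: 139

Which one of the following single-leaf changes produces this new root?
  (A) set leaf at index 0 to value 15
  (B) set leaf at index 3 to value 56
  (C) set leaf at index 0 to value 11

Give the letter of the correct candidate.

Answer: A

Derivation:
Original leaves: [57, 8, 78, 7]
Target new root: 139
Try each candidate change and compute the resulting root:
Candidate A: set leaf[0] = 15 -> leaves = [15, 8, 78, 7]
  L0: [15, 8, 78, 7]
  L1: h(15,8)=(15*31+8)%997=473 h(78,7)=(78*31+7)%997=431 -> [473, 431]
  L2: h(473,431)=(473*31+431)%997=139 -> [139]
  root = 139 == target 139  ** MATCH **
Candidate B: set leaf[3] = 56 -> leaves = [57, 8, 78, 56]
  L0: [57, 8, 78, 56]
  L1: h(57,8)=(57*31+8)%997=778 h(78,56)=(78*31+56)%997=480 -> [778, 480]
  L2: h(778,480)=(778*31+480)%997=670 -> [670]
  root = 670 != target 139
Candidate C: set leaf[0] = 11 -> leaves = [11, 8, 78, 7]
  L0: [11, 8, 78, 7]
  L1: h(11,8)=(11*31+8)%997=349 h(78,7)=(78*31+7)%997=431 -> [349, 431]
  L2: h(349,431)=(349*31+431)%997=283 -> [283]
  root = 283 != target 139
Candidate A produces the target root.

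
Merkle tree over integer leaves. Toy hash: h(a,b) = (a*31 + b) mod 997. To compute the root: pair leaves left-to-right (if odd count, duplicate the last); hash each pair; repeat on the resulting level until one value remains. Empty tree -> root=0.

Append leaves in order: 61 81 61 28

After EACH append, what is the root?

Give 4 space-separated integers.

Answer: 61 975 273 240

Derivation:
After append 61 (leaves=[61]):
  L0: [61]
  root=61
After append 81 (leaves=[61, 81]):
  L0: [61, 81]
  L1: h(61,81)=(61*31+81)%997=975 -> [975]
  root=975
After append 61 (leaves=[61, 81, 61]):
  L0: [61, 81, 61]
  L1: h(61,81)=(61*31+81)%997=975 h(61,61)=(61*31+61)%997=955 -> [975, 955]
  L2: h(975,955)=(975*31+955)%997=273 -> [273]
  root=273
After append 28 (leaves=[61, 81, 61, 28]):
  L0: [61, 81, 61, 28]
  L1: h(61,81)=(61*31+81)%997=975 h(61,28)=(61*31+28)%997=922 -> [975, 922]
  L2: h(975,922)=(975*31+922)%997=240 -> [240]
  root=240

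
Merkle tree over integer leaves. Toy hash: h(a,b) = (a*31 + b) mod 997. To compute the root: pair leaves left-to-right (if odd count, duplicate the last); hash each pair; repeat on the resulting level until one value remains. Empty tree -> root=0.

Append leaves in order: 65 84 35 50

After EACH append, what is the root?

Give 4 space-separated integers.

After append 65 (leaves=[65]):
  L0: [65]
  root=65
After append 84 (leaves=[65, 84]):
  L0: [65, 84]
  L1: h(65,84)=(65*31+84)%997=105 -> [105]
  root=105
After append 35 (leaves=[65, 84, 35]):
  L0: [65, 84, 35]
  L1: h(65,84)=(65*31+84)%997=105 h(35,35)=(35*31+35)%997=123 -> [105, 123]
  L2: h(105,123)=(105*31+123)%997=387 -> [387]
  root=387
After append 50 (leaves=[65, 84, 35, 50]):
  L0: [65, 84, 35, 50]
  L1: h(65,84)=(65*31+84)%997=105 h(35,50)=(35*31+50)%997=138 -> [105, 138]
  L2: h(105,138)=(105*31+138)%997=402 -> [402]
  root=402

Answer: 65 105 387 402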